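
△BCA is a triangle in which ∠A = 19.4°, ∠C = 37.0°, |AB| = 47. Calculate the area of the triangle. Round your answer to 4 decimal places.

507.7564

The third angle is ∠B = 180° − ∠C − ∠A = 123.60°.
Law of sines: |CA| = |AB|·sin B/sin C ≈ 65.049.
Law of sines: |BC| = |AB|·sin A/sin C ≈ 25.941.
Area = ½·|AB|·|CA|·sin A ≈ 507.76.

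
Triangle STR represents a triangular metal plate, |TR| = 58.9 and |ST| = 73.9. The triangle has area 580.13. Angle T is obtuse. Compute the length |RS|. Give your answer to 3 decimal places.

131.609

From area = ½·|ST|·|TR|·sin T, we get sin T = 2·area/(|ST|·|TR|) ≈ 0.26656.
Taking the obtuse solution, ∠T ≈ 164.54°.
Law of cosines then gives |RS| ≈ 131.61.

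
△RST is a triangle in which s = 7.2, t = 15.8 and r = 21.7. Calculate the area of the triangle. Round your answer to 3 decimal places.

area ≈ 37.968

Semiperimeter p = (21.7 + 7.2 + 15.8)/2 = 22.35.
Heron's formula: area = √(22.35·0.65·15.15·6.55) ≈ 37.968.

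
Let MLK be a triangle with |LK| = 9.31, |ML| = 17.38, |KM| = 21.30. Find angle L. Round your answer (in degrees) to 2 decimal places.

By the law of cosines, cos L = (|ML|² + |LK|² − |KM|²) / (2·|ML|·|LK|) ≈ -0.20070, so ∠L ≈ 101.58°.

∠L ≈ 101.58°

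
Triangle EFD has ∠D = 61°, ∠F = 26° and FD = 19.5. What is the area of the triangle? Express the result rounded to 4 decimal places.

area ≈ 72.9955

The third angle is ∠E = 180° − ∠F − ∠D = 93.00°.
Law of sines: DE = FD·sin F/sin E ≈ 8.56.
Law of sines: EF = FD·sin D/sin E ≈ 17.078.
Area = ½·FD·DE·sin D ≈ 72.995.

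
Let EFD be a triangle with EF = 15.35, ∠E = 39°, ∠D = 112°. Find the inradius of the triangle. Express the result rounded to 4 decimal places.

2.2943

The third angle is ∠F = 180° − ∠D − ∠E = 29.00°.
Law of sines: FD = EF·sin E/sin D ≈ 10.419.
Law of sines: DE = EF·sin F/sin D ≈ 8.0263.
Area = ½·EF·FD·sin F ≈ 38.767.
Semiperimeter s = (10.419+8.0263+15.35)/2 = 16.897.
Inradius = area/s = 38.767/16.897 ≈ 2.2943.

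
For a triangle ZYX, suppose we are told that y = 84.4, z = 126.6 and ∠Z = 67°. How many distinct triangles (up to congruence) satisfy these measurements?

1

y·sin Z = 84.4·sin(67°) ≈ 77.69.
Since z ≥ y, exactly one triangle exists.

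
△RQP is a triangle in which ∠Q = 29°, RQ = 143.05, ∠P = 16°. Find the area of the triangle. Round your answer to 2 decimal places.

area ≈ 12725.18

The third angle is ∠R = 180° − ∠Q − ∠P = 135.00°.
Law of sines: QP = RQ·sin R/sin P ≈ 366.97.
Law of sines: PR = RQ·sin Q/sin P ≈ 251.61.
Area = ½·RQ·QP·sin Q ≈ 12725.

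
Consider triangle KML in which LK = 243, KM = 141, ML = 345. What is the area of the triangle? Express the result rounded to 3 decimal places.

area ≈ 13892.902

Semiperimeter s = (345 + 243 + 141)/2 = 364.5.
Heron's formula: area = √(364.5·19.5·121.5·223.5) ≈ 13893.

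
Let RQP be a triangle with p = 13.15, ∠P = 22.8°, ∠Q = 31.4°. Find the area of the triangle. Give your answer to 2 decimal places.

The third angle is ∠R = 180° − ∠Q − ∠P = 125.80°.
Law of sines: r = p·sin R/sin P ≈ 27.523.
Law of sines: q = p·sin Q/sin P ≈ 17.68.
Area = ½·p·r·sin Q ≈ 94.283.

94.28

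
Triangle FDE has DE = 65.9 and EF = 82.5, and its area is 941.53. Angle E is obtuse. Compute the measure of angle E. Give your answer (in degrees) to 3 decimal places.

159.735

From area = ½·DE·EF·sin E, we get sin E = 2·area/(DE·EF) ≈ 0.34636.
Taking the obtuse solution, ∠E ≈ 159.74°.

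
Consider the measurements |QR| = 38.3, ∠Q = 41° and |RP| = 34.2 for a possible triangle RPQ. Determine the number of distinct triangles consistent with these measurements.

|QR|·sin Q = 38.3·sin(41°) ≈ 25.13.
Since |QR| sin Q < |RP| < |QR| (25.13 < 34.2 < 38.3), two triangles exist.

2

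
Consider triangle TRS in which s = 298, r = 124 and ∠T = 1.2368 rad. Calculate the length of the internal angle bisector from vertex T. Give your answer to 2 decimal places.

142.70

By the law of cosines, t² = r² + s² − 2·r·s·cos T = 79953, so t ≈ 282.76.
The bisector from T has length 2·r·s·cos(∠T/2)/(r+s) ≈ 142.7.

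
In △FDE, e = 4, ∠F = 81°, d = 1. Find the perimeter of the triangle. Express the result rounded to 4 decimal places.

By the law of cosines, f² = d² + e² − 2·d·e·cos F = 15.749, so f ≈ 3.9684.
Semiperimeter s = (3.9684+1+4)/2 = 4.4842.
Perimeter = 3.9684 + 1 + 4 = 8.9684.

8.9684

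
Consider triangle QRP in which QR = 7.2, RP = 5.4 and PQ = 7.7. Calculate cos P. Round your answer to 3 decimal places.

By the law of cosines, cos P = (RP² + PQ² − QR²) / (2·RP·PQ) ≈ 0.44024, so ∠P ≈ 63.88°.

cos P ≈ 0.440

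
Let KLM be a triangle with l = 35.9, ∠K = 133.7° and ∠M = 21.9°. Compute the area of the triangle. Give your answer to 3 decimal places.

The third angle is ∠L = 180° − ∠M − ∠K = 24.40°.
Law of sines: k = l·sin K/sin L ≈ 62.828.
Law of sines: m = l·sin M/sin L ≈ 32.414.
Area = ½·l·k·sin M ≈ 420.64.

420.642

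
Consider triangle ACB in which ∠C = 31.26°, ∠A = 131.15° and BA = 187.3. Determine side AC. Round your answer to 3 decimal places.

The third angle is ∠B = 180° − ∠A − ∠C = 17.59°.
Law of sines: AC = BA·sin B/sin C ≈ 109.08.

109.077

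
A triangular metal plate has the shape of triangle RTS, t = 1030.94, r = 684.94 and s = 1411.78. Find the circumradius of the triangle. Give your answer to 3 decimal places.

By the law of cosines, cos R = (t² + s² − r²) / (2·t·s) ≈ 0.88866, so ∠R ≈ 27.29°.
Circumradius = r/(2 sin R) ≈ 746.83.

746.825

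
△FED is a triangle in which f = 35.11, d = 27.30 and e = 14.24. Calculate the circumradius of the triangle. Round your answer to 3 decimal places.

By the law of cosines, cos F = (e² + d² − f²) / (2·e·d) ≈ -0.36610, so ∠F ≈ 111.48°.
Circumradius = f/(2 sin F) ≈ 18.865.

18.865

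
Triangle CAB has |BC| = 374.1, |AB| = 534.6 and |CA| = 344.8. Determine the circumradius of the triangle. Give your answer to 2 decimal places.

268.77

By the law of cosines, cos C = (|BC|² + |CA|² − |AB|²) / (2·|BC|·|CA|) ≈ -0.10450, so ∠C ≈ 96.00°.
Circumradius = |AB|/(2 sin C) ≈ 268.77.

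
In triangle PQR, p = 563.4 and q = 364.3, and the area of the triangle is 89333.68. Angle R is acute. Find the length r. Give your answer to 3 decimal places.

From area = ½·p·q·sin R, we get sin R = 2·area/(p·q) ≈ 0.87050.
Taking the acute solution, ∠R ≈ 60.52°.
Law of cosines then gives r ≈ 498.1.

498.099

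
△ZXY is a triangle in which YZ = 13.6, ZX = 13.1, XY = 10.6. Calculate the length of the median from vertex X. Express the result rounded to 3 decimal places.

Median from X: ½√(2·ZX² + 2·XY² − YZ²) ≈ 9.7849.

m_X ≈ 9.785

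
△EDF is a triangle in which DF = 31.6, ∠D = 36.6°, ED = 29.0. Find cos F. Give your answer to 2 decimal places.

By the law of cosines, FE² = ED² + DF² − 2·ED·DF·cos D = 368.16, so FE ≈ 19.187.
Law of cosines again: cos F = (DF² + FE² − ED²)/(2·DF·FE) ≈ 0.43353, so ∠F ≈ 64.31°.

cos F ≈ 0.43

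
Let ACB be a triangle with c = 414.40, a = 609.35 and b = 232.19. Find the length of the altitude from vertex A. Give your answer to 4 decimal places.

Semiperimeter s = (609.35 + 414.4 + 232.19)/2 = 627.97.
Heron's formula: area = √(627.97·18.62·213.57·395.78) ≈ 31438.
The altitude from A has length 2·area/a ≈ 103.19.

h_A ≈ 103.1857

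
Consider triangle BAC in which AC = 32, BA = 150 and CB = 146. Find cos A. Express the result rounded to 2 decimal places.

cos A ≈ 0.23

By the law of cosines, cos A = (BA² + AC² − CB²) / (2·BA·AC) ≈ 0.23000, so ∠A ≈ 76.70°.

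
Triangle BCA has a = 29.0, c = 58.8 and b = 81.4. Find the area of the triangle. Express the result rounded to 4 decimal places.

Semiperimeter s = (81.4 + 58.8 + 29)/2 = 84.6.
Heron's formula: area = √(84.6·3.2·25.8·55.6) ≈ 623.17.

623.1713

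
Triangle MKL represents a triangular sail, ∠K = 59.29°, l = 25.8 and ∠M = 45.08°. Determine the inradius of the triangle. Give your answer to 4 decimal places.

6.1922

The third angle is ∠L = 180° − ∠M − ∠K = 75.63°.
Law of sines: m = l·sin M/sin L ≈ 18.859.
Law of sines: k = l·sin K/sin L ≈ 22.898.
Area = ½·l·m·sin K ≈ 209.16.
Semiperimeter s = (18.859+22.898+25.8)/2 = 33.779.
Inradius = area/s = 209.16/33.779 ≈ 6.1922.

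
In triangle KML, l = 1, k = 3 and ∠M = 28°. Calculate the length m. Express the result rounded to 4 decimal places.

By the law of cosines, m² = l² + k² − 2·l·k·cos M = 4.7023, so m ≈ 2.1685.

2.1685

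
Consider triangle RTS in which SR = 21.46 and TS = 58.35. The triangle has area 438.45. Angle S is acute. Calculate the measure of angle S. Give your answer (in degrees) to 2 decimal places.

44.45

From area = ½·TS·SR·sin S, we get sin S = 2·area/(TS·SR) ≈ 0.70029.
Taking the acute solution, ∠S ≈ 44.45°.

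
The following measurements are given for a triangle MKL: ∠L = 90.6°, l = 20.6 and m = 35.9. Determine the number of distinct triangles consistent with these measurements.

0

m·sin L = 35.9·sin(90.6°) ≈ 35.9.
Since ∠L is not acute, a triangle exists only if l > m; here l ≤ m, so there is no triangle.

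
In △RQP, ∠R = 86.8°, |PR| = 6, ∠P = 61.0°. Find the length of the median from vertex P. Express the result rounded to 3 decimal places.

The third angle is ∠Q = 180° − ∠P − ∠R = 32.20°.
Law of sines: |QP| = |PR|·sin R/sin Q ≈ 11.242.
Law of sines: |RQ| = |PR|·sin P/sin Q ≈ 9.8479.
Median from P: ½√(2·|QP|² + 2·|PR|² − |RQ|²) ≈ 7.5463.

m_P ≈ 7.546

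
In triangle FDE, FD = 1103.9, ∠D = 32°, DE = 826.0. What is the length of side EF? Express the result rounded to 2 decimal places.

By the law of cosines, EF² = FD² + DE² − 2·FD·DE·cos D = 3.5433e+05, so EF ≈ 595.26.

595.26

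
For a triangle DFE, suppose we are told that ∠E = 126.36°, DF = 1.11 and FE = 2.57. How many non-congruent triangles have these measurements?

0

FE·sin E = 2.57·sin(126.36°) ≈ 2.07.
Since ∠E is not acute, a triangle exists only if DF > FE; here DF ≤ FE, so there is no triangle.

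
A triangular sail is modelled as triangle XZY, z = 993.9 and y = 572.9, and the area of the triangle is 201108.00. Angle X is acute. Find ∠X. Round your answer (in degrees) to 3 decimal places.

∠X ≈ 44.941°

From area = ½·z·y·sin X, we get sin X = 2·area/(z·y) ≈ 0.70638.
Taking the acute solution, ∠X ≈ 44.94°.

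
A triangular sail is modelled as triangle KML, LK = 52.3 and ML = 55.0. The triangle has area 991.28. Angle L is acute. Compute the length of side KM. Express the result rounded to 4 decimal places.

From area = ½·ML·LK·sin L, we get sin L = 2·area/(ML·LK) ≈ 0.68923.
Taking the acute solution, ∠L ≈ 43.57°.
Law of cosines then gives KM ≈ 39.9.

39.8996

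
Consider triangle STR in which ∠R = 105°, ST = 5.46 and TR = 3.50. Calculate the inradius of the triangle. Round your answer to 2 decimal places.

Law of sines: sin S = TR·sin R/ST ≈ 0.61918.
Since ST ≥ TR, only the acute value applies: ∠S ≈ 38.26°.
Then ∠T = 180° − ∠R − ∠S ≈ 36.74°.
Law of sines gives RS = ST·sin T/sin R ≈ 3.3816.
Area = ½·ST·TR·sin T ≈ 5.7161.
Semiperimeter s = (3.5+3.3816+5.46)/2 = 6.1708.
Inradius = area/s = 5.7161/6.1708 ≈ 0.92632.

r ≈ 0.93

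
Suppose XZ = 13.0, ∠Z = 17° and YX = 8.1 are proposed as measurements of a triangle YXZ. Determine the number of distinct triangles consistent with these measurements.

XZ·sin Z = 13.0·sin(17°) ≈ 3.801.
Since XZ sin Z < YX < XZ (3.801 < 8.1 < 13.0), two triangles exist.

2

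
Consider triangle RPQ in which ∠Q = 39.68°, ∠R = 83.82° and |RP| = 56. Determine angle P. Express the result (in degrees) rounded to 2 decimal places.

56.50

The third angle is ∠P = 180° − ∠Q − ∠R = 56.50°.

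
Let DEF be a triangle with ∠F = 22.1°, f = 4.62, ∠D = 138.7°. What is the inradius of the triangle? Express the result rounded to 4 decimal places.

0.7346

The third angle is ∠E = 180° − ∠F − ∠D = 19.20°.
Law of sines: d = f·sin D/sin F ≈ 8.1048.
Law of sines: e = f·sin E/sin F ≈ 4.0385.
Area = ½·f·d·sin E ≈ 6.157.
Semiperimeter s = (8.1048+4.0385+4.62)/2 = 8.3816.
Inradius = area/s = 6.157/8.3816 ≈ 0.73459.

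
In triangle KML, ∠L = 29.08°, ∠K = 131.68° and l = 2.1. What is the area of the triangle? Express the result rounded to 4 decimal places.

area ≈ 1.1166

The third angle is ∠M = 180° − ∠L − ∠K = 19.24°.
Law of sines: k = l·sin K/sin L ≈ 3.227.
Law of sines: m = l·sin M/sin L ≈ 1.4238.
Area = ½·l·k·sin M ≈ 1.1166.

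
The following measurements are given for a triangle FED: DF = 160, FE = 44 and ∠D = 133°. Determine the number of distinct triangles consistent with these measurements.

DF·sin D = 160·sin(133°) ≈ 117.
Since ∠D is not acute, a triangle exists only if FE > DF; here FE ≤ DF, so there is no triangle.

0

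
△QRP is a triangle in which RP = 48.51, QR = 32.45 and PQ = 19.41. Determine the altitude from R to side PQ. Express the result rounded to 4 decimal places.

Semiperimeter s = (48.51 + 19.41 + 32.45)/2 = 50.185.
Heron's formula: area = √(50.185·1.675·30.775·17.735) ≈ 214.19.
The altitude from R has length 2·area/PQ ≈ 22.071.

h_R ≈ 22.0706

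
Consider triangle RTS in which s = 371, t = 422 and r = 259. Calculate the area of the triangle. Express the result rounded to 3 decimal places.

area ≈ 47580.721

Semiperimeter p = (259 + 422 + 371)/2 = 526.
Heron's formula: area = √(526·267·104·155) ≈ 47581.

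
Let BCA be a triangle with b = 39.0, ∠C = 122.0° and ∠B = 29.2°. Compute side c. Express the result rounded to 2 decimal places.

The third angle is ∠A = 180° − ∠B − ∠C = 28.80°.
Law of sines: c = b·sin C/sin B ≈ 67.794.

67.79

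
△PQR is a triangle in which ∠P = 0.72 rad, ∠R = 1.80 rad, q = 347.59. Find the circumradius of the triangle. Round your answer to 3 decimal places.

298.447

The third angle is ∠Q = π − ∠R − ∠P = 0.622 rad.
Law of sines: p = q·sin P/sin Q ≈ 393.58.
Law of sines: r = q·sin R/sin Q ≈ 581.28.
Circumradius = q/(2 sin Q) ≈ 298.45.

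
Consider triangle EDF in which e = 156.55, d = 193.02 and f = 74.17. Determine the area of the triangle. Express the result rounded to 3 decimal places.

area ≈ 5515.672

Semiperimeter s = (156.55 + 193.02 + 74.17)/2 = 211.87.
Heron's formula: area = √(211.87·55.32·18.85·137.7) ≈ 5515.7.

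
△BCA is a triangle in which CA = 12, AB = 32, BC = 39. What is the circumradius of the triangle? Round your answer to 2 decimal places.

R ≈ 21.96

By the law of cosines, cos B = (AB² + BC² − CA²) / (2·AB·BC) ≈ 0.96194, so ∠B ≈ 15.86°.
Circumradius = CA/(2 sin B) ≈ 21.957.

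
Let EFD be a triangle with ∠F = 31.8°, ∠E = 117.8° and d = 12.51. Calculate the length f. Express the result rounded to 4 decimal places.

13.0272

The third angle is ∠D = 180° − ∠E − ∠F = 30.40°.
Law of sines: f = d·sin F/sin D ≈ 13.027.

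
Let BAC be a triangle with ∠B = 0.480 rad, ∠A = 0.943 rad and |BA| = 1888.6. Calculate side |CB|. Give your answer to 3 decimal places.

The third angle is ∠C = π − ∠B − ∠A = 1.719 rad.
Law of sines: |CB| = |BA|·sin A/sin C ≈ 1545.3.

1545.336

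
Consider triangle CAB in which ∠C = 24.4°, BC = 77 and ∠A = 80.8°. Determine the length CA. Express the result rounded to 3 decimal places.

75.275

The third angle is ∠B = 180° − ∠C − ∠A = 74.80°.
Law of sines: CA = BC·sin B/sin A ≈ 75.275.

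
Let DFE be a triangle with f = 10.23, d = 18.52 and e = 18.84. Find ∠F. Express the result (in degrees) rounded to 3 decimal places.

∠F ≈ 31.769°

By the law of cosines, cos F = (e² + d² − f²) / (2·e·d) ≈ 0.85018, so ∠F ≈ 31.77°.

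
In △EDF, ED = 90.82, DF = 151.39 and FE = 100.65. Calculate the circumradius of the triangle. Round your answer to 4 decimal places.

78.1431

By the law of cosines, cos E = (FE² + ED² − DF²) / (2·FE·ED) ≈ -0.24834, so ∠E ≈ 104.38°.
Circumradius = DF/(2 sin E) ≈ 78.143.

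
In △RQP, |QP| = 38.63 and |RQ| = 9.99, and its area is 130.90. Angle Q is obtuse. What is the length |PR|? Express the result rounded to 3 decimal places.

46.467

From area = ½·|RQ|·|QP|·sin Q, we get sin Q = 2·area/(|RQ|·|QP|) ≈ 0.67839.
Taking the obtuse solution, ∠Q ≈ 2.396 rad.
Law of cosines then gives |PR| ≈ 46.467.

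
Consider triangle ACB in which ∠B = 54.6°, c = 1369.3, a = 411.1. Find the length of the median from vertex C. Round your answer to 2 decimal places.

m_C ≈ 558.27

By the law of cosines, b² = a² + c² − 2·a·c·cos B = 1.3918e+06, so b ≈ 1179.7.
Median from C: ½√(2·b² + 2·a² − c²) ≈ 558.27.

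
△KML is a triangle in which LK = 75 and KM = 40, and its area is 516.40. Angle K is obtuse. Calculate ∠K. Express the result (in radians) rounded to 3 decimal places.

From area = ½·LK·KM·sin K, we get sin K = 2·area/(LK·KM) ≈ 0.34427.
Taking the obtuse solution, ∠K ≈ 2.790 rad.

2.790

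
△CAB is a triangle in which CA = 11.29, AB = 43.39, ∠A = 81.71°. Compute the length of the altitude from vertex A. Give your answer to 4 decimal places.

11.2132

By the law of cosines, BC² = CA² + AB² − 2·CA·AB·cos A = 1868.9, so BC ≈ 43.231.
Area = ½·CA·AB·sin A ≈ 242.38.
The altitude from A has length 2·area/BC ≈ 11.213.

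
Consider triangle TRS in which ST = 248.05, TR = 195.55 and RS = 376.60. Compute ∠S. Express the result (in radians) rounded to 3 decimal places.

0.487

By the law of cosines, cos S = (RS² + ST² − TR²) / (2·RS·ST) ≈ 0.88377, so ∠S ≈ 0.4869 rad.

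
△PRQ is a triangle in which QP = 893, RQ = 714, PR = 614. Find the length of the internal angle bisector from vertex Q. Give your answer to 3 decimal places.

By the law of cosines, cos Q = (RQ² + QP² − PR²) / (2·RQ·QP) ≈ 0.72949, so ∠Q ≈ 0.753 rad.
The bisector from Q has length 2·RQ·QP·cos(∠Q/2)/(RQ+QP) ≈ 737.92.

t_Q ≈ 737.918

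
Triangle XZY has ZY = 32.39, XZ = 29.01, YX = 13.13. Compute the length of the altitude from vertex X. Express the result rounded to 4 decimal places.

Semiperimeter s = (32.39 + 13.13 + 29.01)/2 = 37.265.
Heron's formula: area = √(37.265·4.875·24.135·8.255) ≈ 190.25.
The altitude from X has length 2·area/ZY ≈ 11.747.

h_X ≈ 11.7473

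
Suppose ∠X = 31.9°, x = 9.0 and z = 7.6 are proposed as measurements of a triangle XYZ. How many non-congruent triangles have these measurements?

z·sin X = 7.6·sin(31.9°) ≈ 4.016.
Since x ≥ z, exactly one triangle exists.

1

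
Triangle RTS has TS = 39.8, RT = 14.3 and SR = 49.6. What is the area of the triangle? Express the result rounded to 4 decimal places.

Semiperimeter s = (39.8 + 49.6 + 14.3)/2 = 51.85.
Heron's formula: area = √(51.85·12.05·2.25·37.55) ≈ 229.75.

229.7546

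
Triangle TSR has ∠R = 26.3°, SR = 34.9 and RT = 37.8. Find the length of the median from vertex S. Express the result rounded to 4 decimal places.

m_S ≈ 19.8131

By the law of cosines, TS² = SR² + RT² − 2·SR·RT·cos R = 281.52, so TS ≈ 16.779.
Median from S: ½√(2·TS² + 2·SR² − RT²) ≈ 19.813.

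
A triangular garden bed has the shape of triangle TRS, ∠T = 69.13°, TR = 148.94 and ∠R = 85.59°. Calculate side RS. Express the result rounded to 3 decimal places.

The third angle is ∠S = 180° − ∠T − ∠R = 25.28°.
Law of sines: RS = TR·sin T/sin S ≈ 325.89.

325.889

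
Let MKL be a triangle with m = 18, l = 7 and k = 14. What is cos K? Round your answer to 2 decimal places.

0.70

By the law of cosines, cos K = (l² + m² − k²) / (2·l·m) ≈ 0.70238, so ∠K ≈ 45.38°.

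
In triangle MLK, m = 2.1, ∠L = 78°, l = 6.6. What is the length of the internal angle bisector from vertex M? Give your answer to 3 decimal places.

6.571

Law of sines: sin M = m·sin L/l ≈ 0.31123.
Since l ≥ m, only the acute value applies: ∠M ≈ 18.13°.
Then ∠K = 180° − ∠L − ∠M ≈ 83.87°.
Law of sines gives k = l·sin K/sin L ≈ 6.7088.
The bisector from M has length 2·l·k·cos(∠M/2)/(l+k) ≈ 6.5708.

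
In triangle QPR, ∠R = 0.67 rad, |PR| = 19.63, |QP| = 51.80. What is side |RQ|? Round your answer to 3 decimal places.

Law of sines: sin Q = |PR|·sin R/|QP| ≈ 0.23533.
Since |QP| ≥ |PR|, only the acute value applies: ∠Q ≈ 0.238 rad.
Then ∠P = π − ∠R − ∠Q ≈ 2.234 rad.
Law of sines gives |RQ| = |QP|·sin P/sin R ≈ 65.732.

65.732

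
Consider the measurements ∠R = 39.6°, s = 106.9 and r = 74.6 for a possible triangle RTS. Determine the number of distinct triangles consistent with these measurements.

2

s·sin R = 106.9·sin(39.6°) ≈ 68.14.
Since s sin R < r < s (68.14 < 74.6 < 106.9), two triangles exist.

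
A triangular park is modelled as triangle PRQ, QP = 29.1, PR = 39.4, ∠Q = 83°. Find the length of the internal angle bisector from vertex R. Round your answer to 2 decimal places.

31.42

Law of sines: sin R = QP·sin Q/PR ≈ 0.73307.
Since PR ≥ QP, only the acute value applies: ∠R ≈ 47.14°.
Then ∠P = 180° − ∠Q − ∠R ≈ 49.86°.
Law of sines gives RQ = PR·sin P/sin Q ≈ 30.344.
The bisector from R has length 2·PR·RQ·cos(∠R/2)/(PR+RQ) ≈ 31.423.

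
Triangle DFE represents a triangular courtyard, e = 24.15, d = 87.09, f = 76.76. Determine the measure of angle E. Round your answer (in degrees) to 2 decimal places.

15.34

By the law of cosines, cos E = (d² + f² − e²) / (2·d·f) ≈ 0.96436, so ∠E ≈ 15.34°.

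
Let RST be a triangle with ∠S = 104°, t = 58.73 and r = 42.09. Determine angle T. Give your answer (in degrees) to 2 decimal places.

By the law of cosines, s² = t² + r² − 2·t·r·cos S = 6416.8, so s ≈ 80.105.
Law of cosines again: cos T = (r² + s² − t²)/(2·r·s) ≈ 0.70280, so ∠T ≈ 45.35°.

∠T ≈ 45.35°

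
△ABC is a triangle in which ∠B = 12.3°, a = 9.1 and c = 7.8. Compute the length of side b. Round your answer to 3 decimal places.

By the law of cosines, b² = c² + a² − 2·c·a·cos B = 4.9486, so b ≈ 2.2245.

2.225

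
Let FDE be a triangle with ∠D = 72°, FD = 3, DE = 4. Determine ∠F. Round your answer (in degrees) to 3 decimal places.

65.124

By the law of cosines, EF² = FD² + DE² − 2·FD·DE·cos D = 17.584, so EF ≈ 4.1933.
Law of cosines again: cos F = (EF² + FD² − DE²)/(2·EF·FD) ≈ 0.42066, so ∠F ≈ 65.12°.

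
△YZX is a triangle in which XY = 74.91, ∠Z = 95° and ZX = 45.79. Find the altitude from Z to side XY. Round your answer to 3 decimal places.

h_Z ≈ 33.753

Law of sines: sin Y = ZX·sin Z/XY ≈ 0.60894.
Since XY ≥ ZX, only the acute value applies: ∠Y ≈ 37.51°.
Then ∠X = 180° − ∠Z − ∠Y ≈ 47.49°.
Law of sines gives YZ = XY·sin X/sin Z ≈ 55.429.
Area = ½·XY·ZX·sin X ≈ 1264.2.
The altitude from Z has length 2·area/XY ≈ 33.753.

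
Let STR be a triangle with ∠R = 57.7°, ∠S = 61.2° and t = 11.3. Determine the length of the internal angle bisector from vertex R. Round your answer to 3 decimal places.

The third angle is ∠T = 180° − ∠R − ∠S = 61.10°.
Law of sines: s = t·sin S/sin T ≈ 11.311.
Law of sines: r = t·sin R/sin T ≈ 10.91.
The bisector from R has length 2·s·t·cos(∠R/2)/(s+t) ≈ 9.9023.

t_R ≈ 9.902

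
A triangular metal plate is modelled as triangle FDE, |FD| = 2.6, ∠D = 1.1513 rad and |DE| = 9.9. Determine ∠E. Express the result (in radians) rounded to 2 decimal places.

By the law of cosines, |EF|² = |FD|² + |DE|² − 2·|FD|·|DE|·cos D = 83.802, so |EF| ≈ 9.1544.
Law of cosines again: cos E = (|DE|² + |EF|² − |FD|²)/(2·|DE|·|EF|) ≈ 0.96577, so ∠E ≈ 0.2624 rad.

0.26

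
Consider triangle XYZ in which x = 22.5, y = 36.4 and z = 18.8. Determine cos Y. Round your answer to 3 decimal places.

cos Y ≈ -0.550

By the law of cosines, cos Y = (z² + x² − y²) / (2·z·x) ≈ -0.54996, so ∠Y ≈ 2.153 rad.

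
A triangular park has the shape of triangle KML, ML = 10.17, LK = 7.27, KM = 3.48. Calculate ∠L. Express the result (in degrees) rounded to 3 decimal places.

∠L ≈ 12.845°

By the law of cosines, cos L = (ML² + LK² − KM²) / (2·ML·LK) ≈ 0.97498, so ∠L ≈ 12.84°.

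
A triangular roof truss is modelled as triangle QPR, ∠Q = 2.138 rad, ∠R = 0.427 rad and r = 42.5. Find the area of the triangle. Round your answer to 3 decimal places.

1002.693

The third angle is ∠P = π − ∠R − ∠Q = 0.577 rad.
Law of sines: q = r·sin Q/sin R ≈ 86.552.
Law of sines: p = r·sin P/sin R ≈ 55.946.
Area = ½·r·q·sin P ≈ 1002.7.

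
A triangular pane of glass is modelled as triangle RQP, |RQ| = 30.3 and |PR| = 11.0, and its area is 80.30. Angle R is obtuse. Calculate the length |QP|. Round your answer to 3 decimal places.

From area = ½·|PR|·|RQ|·sin R, we get sin R = 2·area/(|PR|·|RQ|) ≈ 0.48185.
Taking the obtuse solution, ∠R ≈ 151.19°.
Law of cosines then gives |QP| ≈ 40.289.

40.289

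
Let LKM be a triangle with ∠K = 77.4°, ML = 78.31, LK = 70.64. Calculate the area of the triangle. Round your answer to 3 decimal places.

1811.597

Law of sines: sin M = LK·sin K/ML ≈ 0.88033.
Since ML ≥ LK, only the acute value applies: ∠M ≈ 61.68°.
Then ∠L = 180° − ∠K − ∠M ≈ 40.92°.
Law of sines gives KM = ML·sin L/sin K ≈ 52.557.
Area = ½·ML·LK·sin L ≈ 1811.6.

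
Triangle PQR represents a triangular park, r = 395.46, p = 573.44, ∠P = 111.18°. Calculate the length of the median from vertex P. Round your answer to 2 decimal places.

Law of sines: sin R = r·sin P/p ≈ 0.64304.
Since p ≥ r, only the acute value applies: ∠R ≈ 40.02°.
Then ∠Q = 180° − ∠P − ∠R ≈ 28.80°.
Law of sines gives q = p·sin Q/sin P ≈ 296.28.
Median from P: ½√(2·q² + 2·r² − p²) ≈ 199.69.

m_P ≈ 199.69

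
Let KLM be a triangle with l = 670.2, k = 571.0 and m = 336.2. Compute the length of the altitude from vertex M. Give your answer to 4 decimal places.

Semiperimeter s = (571 + 670.2 + 336.2)/2 = 788.7.
Heron's formula: area = √(788.7·217.7·118.5·452.5) ≈ 95952.
The altitude from M has length 2·area/m ≈ 570.8.

h_M ≈ 570.8025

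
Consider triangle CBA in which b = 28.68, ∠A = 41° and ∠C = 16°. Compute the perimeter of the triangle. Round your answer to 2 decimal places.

perimeter ≈ 60.54

The third angle is ∠B = 180° − ∠A − ∠C = 123.00°.
Law of sines: c = b·sin C/sin B ≈ 9.426.
Law of sines: a = b·sin A/sin B ≈ 22.435.
Semiperimeter s = (9.426+28.68+22.435)/2 = 30.271.
Perimeter = 9.426 + 28.68 + 22.435 = 60.541.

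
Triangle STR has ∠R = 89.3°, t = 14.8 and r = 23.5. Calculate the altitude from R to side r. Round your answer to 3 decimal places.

11.610

Law of sines: sin T = t·sin R/r ≈ 0.62974.
Since r ≥ t, only the acute value applies: ∠T ≈ 39.03°.
Then ∠S = 180° − ∠R − ∠T ≈ 51.67°.
Law of sines gives s = r·sin S/sin R ≈ 18.436.
Area = ½·r·t·sin S ≈ 136.41.
The altitude from R has length 2·area/r ≈ 11.61.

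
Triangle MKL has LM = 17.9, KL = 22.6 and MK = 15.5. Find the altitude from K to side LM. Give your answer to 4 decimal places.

Semiperimeter s = (22.6 + 17.9 + 15.5)/2 = 28.
Heron's formula: area = √(28·5.4·10.1·12.5) ≈ 138.16.
The altitude from K has length 2·area/LM ≈ 15.437.

h_K ≈ 15.4372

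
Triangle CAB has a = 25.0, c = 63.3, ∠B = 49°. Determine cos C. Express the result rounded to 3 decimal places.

By the law of cosines, b² = c² + a² − 2·c·a·cos B = 2555.5, so b ≈ 50.552.
Law of cosines again: cos C = (a² + b² − c²)/(2·a·b) ≈ -0.32696, so ∠C ≈ 109.08°.

cos C ≈ -0.327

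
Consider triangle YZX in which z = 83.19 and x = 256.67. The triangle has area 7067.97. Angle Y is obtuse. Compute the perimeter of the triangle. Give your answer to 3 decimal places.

From area = ½·z·x·sin Y, we get sin Y = 2·area/(z·x) ≈ 0.66203.
Taking the obtuse solution, ∠Y ≈ 138.55°.
Law of cosines then gives y ≈ 323.74.
Perimeter = 323.74 + 83.19 + 256.67 = 663.6.

perimeter ≈ 663.598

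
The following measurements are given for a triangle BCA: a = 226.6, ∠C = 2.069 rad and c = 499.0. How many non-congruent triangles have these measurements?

1

a·sin C = 226.6·sin(2.069 rad) ≈ 199.1.
Since ∠C is not acute, a triangle exists only if c > a; here c > a, so there is exactly one triangle.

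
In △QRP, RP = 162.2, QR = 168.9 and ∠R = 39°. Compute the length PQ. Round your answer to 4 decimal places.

By the law of cosines, PQ² = QR² + RP² − 2·QR·RP·cos R = 12255, so PQ ≈ 110.7.

110.7038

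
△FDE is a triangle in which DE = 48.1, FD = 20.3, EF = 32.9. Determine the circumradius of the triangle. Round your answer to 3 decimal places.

By the law of cosines, cos F = (EF² + FD² − DE²) / (2·EF·FD) ≈ -0.61323, so ∠F ≈ 2.2309 rad.
Circumradius = DE/(2 sin F) ≈ 30.447.

R ≈ 30.447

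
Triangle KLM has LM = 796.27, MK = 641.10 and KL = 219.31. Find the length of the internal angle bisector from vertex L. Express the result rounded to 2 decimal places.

By the law of cosines, cos L = (KL² + LM² − MK²) / (2·KL·LM) ≈ 0.77631, so ∠L ≈ 39.08°.
The bisector from L has length 2·KL·LM·cos(∠L/2)/(KL+LM) ≈ 324.1.

t_L ≈ 324.10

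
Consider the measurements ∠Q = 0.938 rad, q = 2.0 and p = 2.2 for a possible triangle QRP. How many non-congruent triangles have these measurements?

p·sin Q = 2.2·sin(0.938 rad) ≈ 1.774.
Since p sin Q < q < p (1.774 < 2.0 < 2.2), two triangles exist.

2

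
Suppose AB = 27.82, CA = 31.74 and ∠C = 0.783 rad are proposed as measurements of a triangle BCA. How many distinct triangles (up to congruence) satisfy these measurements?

CA·sin C = 31.74·sin(0.783 rad) ≈ 22.39.
Since CA sin C < AB < CA (22.39 < 27.82 < 31.74), two triangles exist.

2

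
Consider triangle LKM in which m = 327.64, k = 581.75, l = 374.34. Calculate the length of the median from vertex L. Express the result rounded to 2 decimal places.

433.43

Median from L: ½√(2·k² + 2·m² − l²) ≈ 433.43.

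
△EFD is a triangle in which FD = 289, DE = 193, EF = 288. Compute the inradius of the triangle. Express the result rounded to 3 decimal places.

Semiperimeter s = (289 + 193 + 288)/2 = 385.
Heron's formula: area = √(385·96·192·97) ≈ 26236.
Inradius = area/s = 26236/385 ≈ 68.146.

68.146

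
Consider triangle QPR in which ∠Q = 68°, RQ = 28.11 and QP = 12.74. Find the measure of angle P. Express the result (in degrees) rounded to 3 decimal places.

∠P ≈ 85.154°

By the law of cosines, PR² = RQ² + QP² − 2·RQ·QP·cos Q = 684.17, so PR ≈ 26.157.
Law of cosines again: cos P = (QP² + PR² − RQ²)/(2·QP·PR) ≈ 0.08448, so ∠P ≈ 85.15°.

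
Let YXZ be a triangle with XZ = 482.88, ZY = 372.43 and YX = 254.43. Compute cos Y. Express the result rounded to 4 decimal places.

cos Y ≈ -0.1569

By the law of cosines, cos Y = (ZY² + YX² − XZ²) / (2·ZY·YX) ≈ -0.15690, so ∠Y ≈ 99.03°.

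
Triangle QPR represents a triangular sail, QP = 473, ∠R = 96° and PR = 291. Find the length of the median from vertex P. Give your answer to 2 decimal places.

m_P ≈ 353.09

Law of sines: sin Q = PR·sin R/QP ≈ 0.61185.
Since QP ≥ PR, only the acute value applies: ∠Q ≈ 37.72°.
Then ∠P = 180° − ∠R − ∠Q ≈ 46.28°.
Law of sines gives RQ = QP·sin P/sin R ≈ 343.71.
Median from P: ½√(2·QP² + 2·PR² − RQ²) ≈ 353.09.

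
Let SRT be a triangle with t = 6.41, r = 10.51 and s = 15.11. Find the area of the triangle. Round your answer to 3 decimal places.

area ≈ 27.683

Semiperimeter p = (15.11 + 10.51 + 6.41)/2 = 16.015.
Heron's formula: area = √(16.015·0.905·5.505·9.605) ≈ 27.683.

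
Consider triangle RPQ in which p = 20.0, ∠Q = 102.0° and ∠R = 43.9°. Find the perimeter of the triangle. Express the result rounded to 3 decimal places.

perimeter ≈ 79.630

The third angle is ∠P = 180° − ∠Q − ∠R = 34.10°.
Law of sines: r = p·sin R/sin P ≈ 24.736.
Law of sines: q = p·sin Q/sin P ≈ 34.894.
Semiperimeter s = (24.736+20+34.894)/2 = 39.815.
Perimeter = 24.736 + 20 + 34.894 = 79.63.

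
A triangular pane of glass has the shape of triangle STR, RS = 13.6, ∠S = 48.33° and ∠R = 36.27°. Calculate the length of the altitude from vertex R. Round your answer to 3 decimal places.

10.159

The third angle is ∠T = 180° − ∠R − ∠S = 95.40°.
Law of sines: TR = RS·sin S/sin T ≈ 10.204.
Law of sines: ST = RS·sin R/sin T ≈ 8.0815.
Area = ½·RS·TR·sin R ≈ 41.05.
The altitude from R has length 2·area/ST ≈ 10.159.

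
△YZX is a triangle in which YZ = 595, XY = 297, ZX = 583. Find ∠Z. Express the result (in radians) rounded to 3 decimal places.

By the law of cosines, cos Z = (YZ² + ZX² − XY²) / (2·YZ·ZX) ≈ 0.87306, so ∠Z ≈ 0.5093 rad.

0.509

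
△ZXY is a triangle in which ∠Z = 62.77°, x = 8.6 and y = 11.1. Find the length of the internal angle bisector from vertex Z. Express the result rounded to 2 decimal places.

By the law of cosines, z² = x² + y² − 2·x·y·cos Z = 109.81, so z ≈ 10.479.
The bisector from Z has length 2·x·y·cos(∠Z/2)/(x+y) ≈ 8.2734.

t_Z ≈ 8.27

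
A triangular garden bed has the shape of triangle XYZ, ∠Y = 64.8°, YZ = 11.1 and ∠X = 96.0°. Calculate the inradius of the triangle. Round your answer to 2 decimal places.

r ≈ 1.48

The third angle is ∠Z = 180° − ∠X − ∠Y = 19.20°.
Law of sines: ZX = YZ·sin Y/sin X ≈ 10.099.
Law of sines: XY = YZ·sin Z/sin X ≈ 3.6705.
Area = ½·YZ·ZX·sin Z ≈ 18.433.
Semiperimeter s = (11.1+10.099+3.6705)/2 = 12.435.
Inradius = area/s = 18.433/12.435 ≈ 1.4824.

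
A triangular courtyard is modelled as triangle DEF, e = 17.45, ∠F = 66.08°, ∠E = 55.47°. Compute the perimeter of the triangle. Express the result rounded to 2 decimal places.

The third angle is ∠D = 180° − ∠E − ∠F = 58.45°.
Law of sines: d = e·sin D/sin E ≈ 18.051.
Law of sines: f = e·sin F/sin E ≈ 19.362.
Semiperimeter s = (18.051+17.45+19.362)/2 = 27.431.
Perimeter = 18.051 + 17.45 + 19.362 = 54.863.

54.86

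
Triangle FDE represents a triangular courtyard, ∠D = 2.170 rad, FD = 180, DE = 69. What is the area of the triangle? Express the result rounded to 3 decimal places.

5128.125

Area = ½·FD·DE·sin D ≈ 5128.1.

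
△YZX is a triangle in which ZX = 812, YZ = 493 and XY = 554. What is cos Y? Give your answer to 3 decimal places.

-0.200

By the law of cosines, cos Y = (XY² + YZ² − ZX²) / (2·XY·YZ) ≈ -0.20024, so ∠Y ≈ 101.55°.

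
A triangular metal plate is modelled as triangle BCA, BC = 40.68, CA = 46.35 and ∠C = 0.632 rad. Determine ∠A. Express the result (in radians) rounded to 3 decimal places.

∠A ≈ 1.058 rad

By the law of cosines, AB² = BC² + CA² − 2·BC·CA·cos C = 760.53, so AB ≈ 27.578.
Law of cosines again: cos A = (CA² + AB² − BC²)/(2·CA·AB) ≈ 0.49052, so ∠A ≈ 1.058 rad.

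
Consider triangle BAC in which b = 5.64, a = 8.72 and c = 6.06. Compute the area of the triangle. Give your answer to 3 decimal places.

Semiperimeter s = (5.64 + 8.72 + 6.06)/2 = 10.21.
Heron's formula: area = √(10.21·4.57·1.49·4.15) ≈ 16.986.

area ≈ 16.986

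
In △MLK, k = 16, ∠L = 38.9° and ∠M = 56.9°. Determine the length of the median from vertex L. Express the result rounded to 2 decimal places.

m_L ≈ 13.90

The third angle is ∠K = 180° − ∠M − ∠L = 84.20°.
Law of sines: m = k·sin M/sin K ≈ 13.472.
Law of sines: l = k·sin L/sin K ≈ 10.099.
Median from L: ½√(2·k² + 2·m² − l²) ≈ 13.902.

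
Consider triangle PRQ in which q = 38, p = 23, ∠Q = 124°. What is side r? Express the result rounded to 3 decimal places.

Law of sines: sin P = p·sin Q/q ≈ 0.50179.
Since q ≥ p, only the acute value applies: ∠P ≈ 30.12°.
Then ∠R = 180° − ∠Q − ∠P ≈ 25.88°.
Law of sines gives r = q·sin R/sin Q ≈ 20.008.

20.008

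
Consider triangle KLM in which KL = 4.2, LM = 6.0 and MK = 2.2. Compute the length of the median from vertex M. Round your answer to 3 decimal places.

Median from M: ½√(2·LM² + 2·MK² − KL²) ≈ 4.0012.

m_M ≈ 4.001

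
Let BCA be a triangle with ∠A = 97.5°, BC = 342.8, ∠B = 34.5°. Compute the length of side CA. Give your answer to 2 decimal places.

The third angle is ∠C = 180° − ∠A − ∠B = 48.00°.
Law of sines: CA = BC·sin B/sin A ≈ 195.84.

195.84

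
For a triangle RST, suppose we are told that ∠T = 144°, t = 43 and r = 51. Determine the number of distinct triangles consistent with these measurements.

0

r·sin T = 51·sin(144°) ≈ 29.98.
Since ∠T is not acute, a triangle exists only if t > r; here t ≤ r, so there is no triangle.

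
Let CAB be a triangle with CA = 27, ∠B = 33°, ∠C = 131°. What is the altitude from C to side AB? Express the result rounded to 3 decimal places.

h_C ≈ 7.442

The third angle is ∠A = 180° − ∠B − ∠C = 16.00°.
Law of sines: AB = CA·sin C/sin B ≈ 37.414.
Law of sines: BC = CA·sin A/sin B ≈ 13.664.
Area = ½·CA·AB·sin A ≈ 139.22.
The altitude from C has length 2·area/AB ≈ 7.4422.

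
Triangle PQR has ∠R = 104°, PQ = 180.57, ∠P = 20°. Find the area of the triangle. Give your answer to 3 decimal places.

The third angle is ∠Q = 180° − ∠R − ∠P = 56.00°.
Law of sines: QR = PQ·sin P/sin R ≈ 63.649.
Law of sines: RP = PQ·sin Q/sin R ≈ 154.28.
Area = ½·PQ·QR·sin Q ≈ 4764.1.

area ≈ 4764.123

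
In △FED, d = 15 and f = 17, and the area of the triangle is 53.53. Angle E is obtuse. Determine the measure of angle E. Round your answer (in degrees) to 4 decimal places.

From area = ½·d·f·sin E, we get sin E = 2·area/(d·f) ≈ 0.41984.
Taking the obtuse solution, ∠E ≈ 155.18°.

155.1753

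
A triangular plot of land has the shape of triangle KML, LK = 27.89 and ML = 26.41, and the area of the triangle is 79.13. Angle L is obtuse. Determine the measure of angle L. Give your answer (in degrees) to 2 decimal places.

167.59

From area = ½·ML·LK·sin L, we get sin L = 2·area/(ML·LK) ≈ 0.21486.
Taking the obtuse solution, ∠L ≈ 167.59°.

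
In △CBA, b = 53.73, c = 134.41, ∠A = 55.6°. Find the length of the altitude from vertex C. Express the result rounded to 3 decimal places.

By the law of cosines, a² = c² + b² − 2·c·b·cos A = 12793, so a ≈ 113.11.
Area = ½·c·b·sin A ≈ 2979.4.
The altitude from C has length 2·area/c ≈ 44.333.

44.333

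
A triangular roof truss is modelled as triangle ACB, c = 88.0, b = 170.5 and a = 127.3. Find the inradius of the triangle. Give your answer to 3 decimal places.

r ≈ 28.268

Semiperimeter s = (127.3 + 88 + 170.5)/2 = 192.9.
Heron's formula: area = √(192.9·65.6·104.9·22.4) ≈ 5452.9.
Inradius = area/s = 5452.9/192.9 ≈ 28.268.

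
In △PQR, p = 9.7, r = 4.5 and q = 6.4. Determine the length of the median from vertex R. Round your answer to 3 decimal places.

Median from R: ½√(2·p² + 2·q² − r²) ≈ 7.9033.

7.903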